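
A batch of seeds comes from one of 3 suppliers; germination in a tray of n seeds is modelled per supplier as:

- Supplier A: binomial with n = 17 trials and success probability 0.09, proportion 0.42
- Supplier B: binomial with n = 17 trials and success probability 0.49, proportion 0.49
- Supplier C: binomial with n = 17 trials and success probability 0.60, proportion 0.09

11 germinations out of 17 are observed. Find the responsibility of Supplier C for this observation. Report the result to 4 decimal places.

0.2840

By Bayes' theorem, P(k | x) = π_k f_k(x) / Σ_j π_j f_j(x).
Binomial probabilities:
  f_A = 2.20545e-08
  f_B = 0.0851448
  f_C = 0.183909
Weight by the priors:
  π_A·f_A = 0.42 × 2.20545e-08 = 9.26287e-09
  π_B·f_B = 0.49 × 0.0851448 = 0.041721
  π_C·f_C = 0.09 × 0.183909 = 0.0165518
Evidence: 9.26287e-09 + 0.041721 + 0.0165518 = 0.0582728
P(Supplier C | data) = 0.0165518 / 0.0582728 ≈ 0.2840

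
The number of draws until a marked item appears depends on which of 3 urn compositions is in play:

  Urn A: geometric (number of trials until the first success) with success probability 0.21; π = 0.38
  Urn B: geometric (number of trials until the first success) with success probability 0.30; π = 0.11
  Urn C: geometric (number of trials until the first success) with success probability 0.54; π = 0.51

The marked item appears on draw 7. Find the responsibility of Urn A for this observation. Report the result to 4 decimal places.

P(component k | x) = π_k·f_k(x) / marginal(x), where marginal(x) = Σ_j π_j·f_j(x).
Evaluate each component's likelihood at the observed value:
  L_A = 0.0510484
  L_B = 0.0352947
  L_C = 0.00511612
Weight by the priors:
  π_A·L_A = 0.38 × 0.0510484 = 0.0193984
  π_B·L_B = 0.11 × 0.0352947 = 0.00388242
  π_C·L_C = 0.51 × 0.00511612 = 0.00260922
Evidence: 0.0193984 + 0.00388242 + 0.00260922 = 0.02589
P(Urn A | the observation) = 0.0193984 / 0.02589 ≈ 0.7493

0.7493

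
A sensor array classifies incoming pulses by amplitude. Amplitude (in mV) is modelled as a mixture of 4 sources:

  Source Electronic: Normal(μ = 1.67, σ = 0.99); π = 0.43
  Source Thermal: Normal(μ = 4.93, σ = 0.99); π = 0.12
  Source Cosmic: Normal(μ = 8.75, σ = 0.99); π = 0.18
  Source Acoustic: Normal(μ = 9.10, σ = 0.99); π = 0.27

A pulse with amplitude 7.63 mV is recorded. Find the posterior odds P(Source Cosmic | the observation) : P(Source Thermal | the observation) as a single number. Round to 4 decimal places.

Posterior odds = (w_i f_i(x)) / (w_j f_j(x)); the normalising sum cancels.
Component likelihoods at x = 7.63 mV:
  p_Electronic = 5.43555e-09
  p_Thermal = 0.0097753
  p_Cosmic = 0.212498
  p_Acoustic = 0.133818
0.0382496 / 0.00117304 ≈ 32.6074

32.6074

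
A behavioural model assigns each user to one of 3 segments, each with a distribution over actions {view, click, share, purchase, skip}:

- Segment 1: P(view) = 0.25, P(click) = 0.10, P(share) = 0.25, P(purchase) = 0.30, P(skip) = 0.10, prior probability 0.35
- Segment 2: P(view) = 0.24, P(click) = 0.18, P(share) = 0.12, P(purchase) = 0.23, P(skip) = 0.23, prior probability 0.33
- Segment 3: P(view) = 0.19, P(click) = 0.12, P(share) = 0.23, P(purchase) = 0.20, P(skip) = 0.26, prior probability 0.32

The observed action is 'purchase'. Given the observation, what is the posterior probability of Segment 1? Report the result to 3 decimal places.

0.429

Apply Bayes' rule: the posterior for each component is proportional to its prior times its likelihood at x.
Component likelihoods at x = 'purchase':
  f_1 = P(purchase | comp) = 0.30
  f_2 = P(purchase | comp) = 0.23
  f_3 = P(purchase | comp) = 0.20
Weight by the priors:
  P(Z=1)·f_1 = 0.35 × 0.3 = 0.105
  P(Z=2)·f_2 = 0.33 × 0.23 = 0.0759
  P(Z=3)·f_3 = 0.32 × 0.2 = 0.064
Evidence: 0.105 + 0.0759 + 0.064 = 0.2449
P(Segment 1 | data) = 0.105 / 0.2449 ≈ 0.429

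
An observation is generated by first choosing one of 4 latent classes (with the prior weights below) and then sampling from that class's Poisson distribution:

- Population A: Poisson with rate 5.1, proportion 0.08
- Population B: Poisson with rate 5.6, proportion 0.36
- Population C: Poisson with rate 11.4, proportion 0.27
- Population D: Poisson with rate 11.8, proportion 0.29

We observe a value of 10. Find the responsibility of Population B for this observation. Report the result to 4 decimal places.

The responsibility of component k is w_k f_k(x) divided by Σ_j w_j f_j(x).
Evaluate each component's likelihood at the observed value:
  p_A = 0.0200003
  p_B = 0.0309078
  p_C = 0.114374
  p_D = 0.108239
Weight by the priors:
  w_A·p_A = 0.08 × 0.0200003 = 0.00160003
  w_B·p_B = 0.36 × 0.0309078 = 0.0111268
  w_C·p_C = 0.27 × 0.114374 = 0.0308811
  w_D·p_D = 0.29 × 0.108239 = 0.0313892
Denominator: 0.00160003 + 0.0111268 + 0.0308811 + 0.0313892 = 0.0749971
P(Population B | 10) ≈ 0.1484

0.1484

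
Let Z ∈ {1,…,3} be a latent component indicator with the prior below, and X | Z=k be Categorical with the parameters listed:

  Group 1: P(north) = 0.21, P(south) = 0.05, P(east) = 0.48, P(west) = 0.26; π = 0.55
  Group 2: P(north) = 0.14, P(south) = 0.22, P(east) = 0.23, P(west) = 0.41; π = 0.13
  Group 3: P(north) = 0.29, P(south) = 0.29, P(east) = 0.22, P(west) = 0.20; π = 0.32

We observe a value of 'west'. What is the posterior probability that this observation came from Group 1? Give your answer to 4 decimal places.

0.5494

By Bayes' theorem, P(k | x) = π_k f_k(x) / Σ_j π_j f_j(x).
Component likelihoods at x = 'west':
  p_1 = P(west | comp) = 0.26
  p_2 = P(west | comp) = 0.41
  p_3 = P(west | comp) = 0.20
Unnormalised posteriors:
  π_1·p_1 = 0.55 × 0.26 = 0.143
  π_2·p_2 = 0.13 × 0.41 = 0.0533
  π_3·p_3 = 0.32 × 0.2 = 0.064
Sum: 0.143 + 0.0533 + 0.064 = 0.2603
So the posterior for Group 1 is 0.143 / 0.2603 ≈ 0.5494.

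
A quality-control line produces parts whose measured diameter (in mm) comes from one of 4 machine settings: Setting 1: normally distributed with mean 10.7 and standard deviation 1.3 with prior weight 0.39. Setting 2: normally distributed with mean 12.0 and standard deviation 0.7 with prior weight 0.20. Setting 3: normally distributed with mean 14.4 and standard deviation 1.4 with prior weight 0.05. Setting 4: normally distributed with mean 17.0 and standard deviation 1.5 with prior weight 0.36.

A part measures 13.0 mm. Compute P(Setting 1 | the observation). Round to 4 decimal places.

Apply Bayes' rule: the posterior for each component is proportional to its prior times its likelihood at x.
Component likelihoods at x = 13.0 mm:
  L_1 = (1/(1.3·√(2π)))·exp(−(13.0−10.7)²/(2·1.3²)) = 0.306879·exp(-1.56509) = 0.064159
  L_2 = (1/(0.7·√(2π)))·exp(−(13.0−12.0)²/(2·0.7²)) = 0.569918·exp(-1.02041) = 0.205426
  L_3 = (1/(1.4·√(2π)))·exp(−(13.0−14.4)²/(2·1.4²)) = 0.284959·exp(-0.50000) = 0.172836
  L_4 = (1/(1.5·√(2π)))·exp(−(13.0−17.0)²/(2·1.5²)) = 0.265962·exp(-3.55556) = 0.00759732
Unnormalised posteriors:
  π_1·L_1 = 0.39 × 0.064159 = 0.025022
  π_2·L_2 = 0.20 × 0.205426 = 0.0410851
  π_3·L_3 = 0.05 × 0.172836 = 0.00864181
  π_4·L_4 = 0.36 × 0.00759732 = 0.00273504
Normaliser: 0.025022 + 0.0410851 + 0.00864181 + 0.00273504 = 0.0774839
Responsibility of Setting 1: 0.025022 / 0.0774839 ≈ 0.3229

0.3229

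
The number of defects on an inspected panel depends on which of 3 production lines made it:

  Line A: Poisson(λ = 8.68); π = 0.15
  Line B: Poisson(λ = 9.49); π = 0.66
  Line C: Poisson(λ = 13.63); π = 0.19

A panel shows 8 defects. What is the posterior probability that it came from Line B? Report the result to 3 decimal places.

The responsibility of component k is π_k f_k(x) divided by Σ_j π_j f_j(x).
Component likelihoods at x = 8 defects:
  p_A = 0.135819
  p_B = 0.123354
  p_C = 0.0355642
Weight by the priors:
  π_A·p_A = 0.15 × 0.135819 = 0.0203729
  π_B·p_B = 0.66 × 0.123354 = 0.0814139
  π_C·p_C = 0.19 × 0.0355642 = 0.00675719
Normaliser: 0.0203729 + 0.0814139 + 0.00675719 = 0.108544
P(Line B | 8 defects) = 0.0814139 / 0.108544 ≈ 0.750

0.750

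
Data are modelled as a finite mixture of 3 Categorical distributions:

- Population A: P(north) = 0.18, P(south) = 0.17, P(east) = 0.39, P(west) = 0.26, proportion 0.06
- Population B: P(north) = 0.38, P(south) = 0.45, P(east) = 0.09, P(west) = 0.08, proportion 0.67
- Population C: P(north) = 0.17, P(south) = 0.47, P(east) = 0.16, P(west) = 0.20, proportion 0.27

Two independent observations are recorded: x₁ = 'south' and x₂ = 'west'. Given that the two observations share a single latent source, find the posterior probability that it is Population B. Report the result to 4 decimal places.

P(component k | x) = π_k·f_k(x) / marginal(x), where marginal(x) = Σ_j π_j·f_j(x).
Since both observations come from the same component, the likelihood for component k is f_k(x₁)·f_k(x₂).
  p_A = [P(south | comp) = 0.17] × [0.26] = 0.0442
  p_B = [P(south | comp) = 0.45] × [0.08] = 0.036
  p_C = [P(south | comp) = 0.47] × [0.2] = 0.094
Weight by the priors:
  π_A·p_A = 0.06 × 0.0442 = 0.002652
  π_B·p_B = 0.67 × 0.036 = 0.02412
  π_C·p_C = 0.27 × 0.094 = 0.02538
Normaliser: 0.002652 + 0.02412 + 0.02538 = 0.052152
P(Population B | data) ≈ 0.4625

0.4625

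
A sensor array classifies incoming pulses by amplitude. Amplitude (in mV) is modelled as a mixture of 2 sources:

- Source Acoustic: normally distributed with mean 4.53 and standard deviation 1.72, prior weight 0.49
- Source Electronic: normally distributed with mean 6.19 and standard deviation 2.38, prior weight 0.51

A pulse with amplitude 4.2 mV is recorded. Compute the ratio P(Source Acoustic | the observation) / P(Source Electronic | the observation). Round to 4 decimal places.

The posterior odds equal the prior odds times the likelihood ratio: (π_i/π_j)·(f_i(x)/f_j(x)).
Component likelihoods at x = 4.2 mV:
  L_Acoustic = 0.227713
  L_Electronic = 0.118174
Odds = (0.49/0.51) × (0.227713/0.118174) = 0.960784 × 1.92694 ≈ 1.8514

1.8514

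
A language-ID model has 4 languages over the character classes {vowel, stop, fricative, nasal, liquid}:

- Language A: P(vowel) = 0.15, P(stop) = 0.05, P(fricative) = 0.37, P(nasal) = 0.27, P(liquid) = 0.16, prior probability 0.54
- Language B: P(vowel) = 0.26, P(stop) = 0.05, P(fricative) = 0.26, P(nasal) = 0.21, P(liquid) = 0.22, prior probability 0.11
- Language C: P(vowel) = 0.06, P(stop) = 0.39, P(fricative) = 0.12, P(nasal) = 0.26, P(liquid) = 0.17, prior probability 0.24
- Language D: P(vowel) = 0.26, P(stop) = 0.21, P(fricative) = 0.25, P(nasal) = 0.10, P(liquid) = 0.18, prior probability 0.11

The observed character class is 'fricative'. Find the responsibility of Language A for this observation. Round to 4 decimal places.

The responsibility of component k is P(Z=k) f_k(x) divided by Σ_j P(Z=j) f_j(x).
Categorical probabilities:
  p_A = P(fricative | comp) = 0.37
  p_B = P(fricative | comp) = 0.26
  p_C = P(fricative | comp) = 0.12
  p_D = P(fricative | comp) = 0.25
Multiply by the mixture weights:
  P(Z=A)·p_A = 0.54 × 0.37 = 0.1998
  P(Z=B)·p_B = 0.11 × 0.26 = 0.0286
  P(Z=C)·p_C = 0.24 × 0.12 = 0.0288
  P(Z=D)·p_D = 0.11 × 0.25 = 0.0275
Evidence: 0.1998 + 0.0286 + 0.0288 + 0.0275 = 0.2847
P(Language A | the observation) ≈ 0.7018

0.7018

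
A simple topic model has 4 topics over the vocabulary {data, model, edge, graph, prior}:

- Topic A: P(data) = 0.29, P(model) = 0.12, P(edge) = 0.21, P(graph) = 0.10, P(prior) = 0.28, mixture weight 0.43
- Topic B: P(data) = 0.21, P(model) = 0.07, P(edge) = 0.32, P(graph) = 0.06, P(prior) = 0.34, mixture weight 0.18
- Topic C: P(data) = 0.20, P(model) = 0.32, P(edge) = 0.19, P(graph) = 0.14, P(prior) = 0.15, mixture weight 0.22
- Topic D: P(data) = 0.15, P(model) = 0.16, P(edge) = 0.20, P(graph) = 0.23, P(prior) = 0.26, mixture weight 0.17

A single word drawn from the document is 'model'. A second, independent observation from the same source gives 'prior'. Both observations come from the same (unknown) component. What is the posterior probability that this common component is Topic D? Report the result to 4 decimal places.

0.1945

Posterior ∝ prior × likelihood, so P(k | x) ∝ w_k f_k(x); normalise over all components.
Since both observations come from the same component, the likelihood for component k is f_k(x₁)·f_k(x₂).
  f_A = [0.12] × [0.28] = 0.0336
  f_B = [0.07] × [0.34] = 0.0238
  f_C = [0.32] × [0.15] = 0.048
  f_D = [0.16] × [0.26] = 0.0416
Unnormalised posteriors:
  w_A·f_A = 0.43 × 0.0336 = 0.014448
  w_B·f_B = 0.18 × 0.0238 = 0.004284
  w_C·f_C = 0.22 × 0.048 = 0.01056
  w_D·f_D = 0.17 × 0.0416 = 0.007072
Denominator: 0.014448 + 0.004284 + 0.01056 + 0.007072 = 0.036364
So the posterior for Topic D is 0.007072 / 0.036364 ≈ 0.1945.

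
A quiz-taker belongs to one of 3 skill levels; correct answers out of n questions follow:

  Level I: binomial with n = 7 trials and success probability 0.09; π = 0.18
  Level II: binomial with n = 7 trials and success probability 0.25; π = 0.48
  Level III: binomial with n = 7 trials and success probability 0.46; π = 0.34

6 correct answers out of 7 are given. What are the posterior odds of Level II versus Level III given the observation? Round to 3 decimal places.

Since P(k|x) ∝ P(Z=k) f_k(x), the posterior odds are P(Z=i) f_i(x) / (P(Z=j) f_j(x)).
Component likelihoods at x = 6 correct answers out of 7:
  f_I = C(7,6)·0.09^6·0.91^1 = 7·5.31441e-07·0.91 = 3.38528e-06
  f_II = C(7,6)·0.25^6·0.75^1 = 7·0.000244141·0.75 = 0.00128174
  f_III = C(7,6)·0.46^6·0.54^1 = 7·0.0094743·0.54 = 0.0358128
0.000615234 / 0.0121764 ≈ 0.051

0.051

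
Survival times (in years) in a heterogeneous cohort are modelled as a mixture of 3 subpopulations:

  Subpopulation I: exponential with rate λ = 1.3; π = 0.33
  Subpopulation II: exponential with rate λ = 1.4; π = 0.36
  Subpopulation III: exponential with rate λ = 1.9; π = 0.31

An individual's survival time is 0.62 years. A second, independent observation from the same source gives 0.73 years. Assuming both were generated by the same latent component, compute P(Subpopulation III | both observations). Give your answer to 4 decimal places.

0.2977

The responsibility of component k is w_k f_k(x) divided by Σ_j w_j f_j(x).
Since both observations come from the same component, the likelihood for component k is f_k(x₁)·f_k(x₂).
  L_I = [1.3·e^(−1.3·0.62) = 1.3·e^(−0.8060) = 0.580633] × [0.503266] = 0.292213
  L_II = [1.4·e^(−1.4·0.62) = 1.4·e^(−0.8680) = 0.587706] × [0.503824] = 0.296101
  L_III = [1.9·e^(−1.9·0.62) = 1.9·e^(−1.1780) = 0.584998] × [0.474665] = 0.277678
Multiply by the mixture weights:
  w_I·L_I = 0.33 × 0.292213 = 0.0964304
  w_II·L_II = 0.36 × 0.296101 = 0.106596
  w_III·L_III = 0.31 × 0.277678 = 0.0860803
Normaliser: 0.0964304 + 0.106596 + 0.0860803 = 0.289107
P(Subpopulation III | x) = 0.0860803 / 0.289107 ≈ 0.2977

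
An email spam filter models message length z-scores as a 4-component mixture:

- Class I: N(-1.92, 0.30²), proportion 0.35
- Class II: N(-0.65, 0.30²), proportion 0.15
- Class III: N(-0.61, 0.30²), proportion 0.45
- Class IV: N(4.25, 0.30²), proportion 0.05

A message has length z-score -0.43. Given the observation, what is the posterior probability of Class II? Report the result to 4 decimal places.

0.2337

The responsibility of component k is π_k f_k(x) divided by Σ_j π_j f_j(x).
Component likelihoods at x = -0.43:
  L_I = 5.85125e-06
  L_II = 1.01628
  L_III = 1.11075
  L_IV = 1.90036e-53
Prior × likelihood for each component:
  π_I·L_I = 0.35 × 5.85125e-06 = 2.04794e-06
  π_II·L_II = 0.15 × 1.01628 = 0.152441
  π_III·L_III = 0.45 × 1.11075 = 0.499837
  π_IV·L_IV = 0.05 × 1.90036e-53 = 9.50181e-55
Denominator: 2.04794e-06 + 0.152441 + 0.499837 + 9.50181e-55 = 0.65228
Responsibility of Class II: 0.152441 / 0.65228 ≈ 0.2337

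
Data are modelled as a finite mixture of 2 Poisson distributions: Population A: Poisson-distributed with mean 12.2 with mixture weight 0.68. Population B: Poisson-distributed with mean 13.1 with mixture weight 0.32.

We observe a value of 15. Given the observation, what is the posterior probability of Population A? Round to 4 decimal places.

0.6425

P(component k | x) = P(Z=k)·f_k(x) / marginal(x), where marginal(x) = Σ_j P(Z=j)·f_j(x).
Component likelihoods at x = 15:
  p_A = e^(−12.2)·12.2^15/15! = 0.075946
  p_B = e^(−13.1)·13.1^15/15! = 0.0898074
Weight by the priors:
  P(Z=A)·p_A = 0.68 × 0.075946 = 0.0516433
  P(Z=B)·p_B = 0.32 × 0.0898074 = 0.0287384
Sum: 0.0516433 + 0.0287384 = 0.0803817
So the posterior for Population A is 0.0516433 / 0.0803817 ≈ 0.6425.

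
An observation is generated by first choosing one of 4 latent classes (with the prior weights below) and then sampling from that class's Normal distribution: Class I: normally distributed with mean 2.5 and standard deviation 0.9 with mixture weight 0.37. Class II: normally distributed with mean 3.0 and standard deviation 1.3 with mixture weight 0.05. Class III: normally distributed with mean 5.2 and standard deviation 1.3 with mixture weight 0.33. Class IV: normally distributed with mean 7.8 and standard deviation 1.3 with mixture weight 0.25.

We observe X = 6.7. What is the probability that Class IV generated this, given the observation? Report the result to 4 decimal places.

By Bayes' theorem, P(k | x) = P(Z=k) f_k(x) / Σ_j P(Z=j) f_j(x).
Evaluate each component's likelihood at the observed value:
  p_I = (1/(0.9·√(2π)))·exp(−(6.7−2.5)²/(2·0.9²)) = 0.443269·exp(-10.88889) = 8.27338e-06
  p_II = (1/(1.3·√(2π)))·exp(−(6.7−3.0)²/(2·1.3²)) = 0.306879·exp(-4.05030) = 0.00534497
  p_III = (1/(1.3·√(2π)))·exp(−(6.7−5.2)²/(2·1.3²)) = 0.306879·exp(-0.66568) = 0.157712
  p_IV = (1/(1.3·√(2π)))·exp(−(6.7−7.8)²/(2·1.3²)) = 0.306879·exp(-0.35799) = 0.214533
Unnormalised posteriors:
  P(Z=I)·p_I = 0.37 × 8.27338e-06 = 3.06115e-06
  P(Z=II)·p_II = 0.05 × 0.00534497 = 0.000267249
  P(Z=III)·p_III = 0.33 × 0.157712 = 0.052045
  P(Z=IV)·p_IV = 0.25 × 0.214533 = 0.0536333
Denominator: 3.06115e-06 + 0.000267249 + 0.052045 + 0.0536333 = 0.105949
P(Class IV | data) ≈ 0.5062

0.5062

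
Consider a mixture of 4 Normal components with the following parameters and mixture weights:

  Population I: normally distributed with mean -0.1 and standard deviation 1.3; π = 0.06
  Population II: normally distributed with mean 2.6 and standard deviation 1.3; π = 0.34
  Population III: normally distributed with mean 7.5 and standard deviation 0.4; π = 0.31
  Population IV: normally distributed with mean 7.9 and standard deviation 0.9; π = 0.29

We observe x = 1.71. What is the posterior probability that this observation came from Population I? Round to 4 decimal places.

0.0780

By Bayes' theorem, P(k | x) = P(Z=k) f_k(x) / Σ_j P(Z=j) f_j(x).
Evaluate each component's likelihood at the observed value:
  p_I = 0.116419
  p_II = 0.242767
  p_III = 3.16912e-46
  p_IV = 2.37013e-11
Weight by the priors:
  P(Z=I)·p_I = 0.06 × 0.116419 = 0.00698511
  P(Z=II)·p_II = 0.34 × 0.242767 = 0.0825409
  P(Z=III)·p_III = 0.31 × 3.16912e-46 = 9.82427e-47
  P(Z=IV)·p_IV = 0.29 × 2.37013e-11 = 6.87337e-12
Denominator: 0.00698511 + 0.0825409 + 9.82427e-47 + 6.87337e-12 = 0.089526
Responsibility of Population I: 0.00698511 / 0.089526 ≈ 0.0780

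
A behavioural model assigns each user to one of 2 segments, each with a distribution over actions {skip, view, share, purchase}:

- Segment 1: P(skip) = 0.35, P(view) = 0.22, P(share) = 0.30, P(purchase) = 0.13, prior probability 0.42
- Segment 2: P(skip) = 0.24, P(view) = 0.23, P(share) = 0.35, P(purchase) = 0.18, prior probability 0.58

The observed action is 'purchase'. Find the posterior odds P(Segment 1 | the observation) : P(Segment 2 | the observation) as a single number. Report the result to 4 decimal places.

Since P(k|x) ∝ π_k f_k(x), the posterior odds are π_i f_i(x) / (π_j f_j(x)).
Categorical probabilities:
  L_1 = P(purchase | comp) = 0.13
  L_2 = P(purchase | comp) = 0.18
Odds = (0.42/0.58) × (0.13/0.18) = 0.724138 × 0.722222 ≈ 0.5230

0.5230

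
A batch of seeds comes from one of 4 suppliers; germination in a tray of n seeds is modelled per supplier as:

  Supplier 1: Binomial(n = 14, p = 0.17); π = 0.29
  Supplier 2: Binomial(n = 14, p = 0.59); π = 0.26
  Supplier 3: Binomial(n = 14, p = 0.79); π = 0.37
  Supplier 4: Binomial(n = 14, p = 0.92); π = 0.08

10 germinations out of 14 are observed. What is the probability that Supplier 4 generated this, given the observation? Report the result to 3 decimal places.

0.013

Posterior ∝ prior × likelihood, so P(k | x) ∝ w_k f_k(x); normalise over all components.
Evaluate each component's likelihood at the observed value:
  p_1 = C(14,10)·0.17^10·0.83^4 = 1001·2.01599e-08·0.474583 = 9.57714e-06
  p_2 = C(14,10)·0.59^10·0.41^4 = 1001·0.00511117·0.0282576 = 0.144574
  p_3 = C(14,10)·0.79^10·0.21^4 = 1001·0.0946828·0.00194481 = 0.184324
  p_4 = C(14,10)·0.92^10·0.08^4 = 1001·0.434388·4.096e-05 = 0.0178103
Multiply by the mixture weights:
  w_1·p_1 = 0.29 × 9.57714e-06 = 2.77737e-06
  w_2·p_2 = 0.26 × 0.144574 = 0.0375892
  w_3·p_3 = 0.37 × 0.184324 = 0.0681999
  w_4·p_4 = 0.08 × 0.0178103 = 0.00142483
Denominator: 2.77737e-06 + 0.0375892 + 0.0681999 + 0.00142483 = 0.107217
So the posterior for Supplier 4 is 0.00142483 / 0.107217 ≈ 0.013.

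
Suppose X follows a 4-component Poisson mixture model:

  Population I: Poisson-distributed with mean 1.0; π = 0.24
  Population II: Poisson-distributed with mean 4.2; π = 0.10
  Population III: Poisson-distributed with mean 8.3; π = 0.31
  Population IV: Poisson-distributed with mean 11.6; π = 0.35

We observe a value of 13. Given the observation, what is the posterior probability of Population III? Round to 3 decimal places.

By Bayes' theorem, P(k | x) = P(Z=k) f_k(x) / Σ_j P(Z=j) f_j(x).
Evaluate each component's likelihood at the observed value:
  f_I = e^(−1.0)·1.0^13/13! = 5.90779e-11
  f_II = e^(−4.2)·4.2^13/13! = 0.000304736
  f_III = e^(−8.3)·8.3^13/13! = 0.0354071
  f_IV = e^(−11.6)·11.6^13/13! = 0.101358
Prior × likelihood for each component:
  P(Z=I)·f_I = 0.24 × 5.90779e-11 = 1.41787e-11
  P(Z=II)·f_II = 0.10 × 0.000304736 = 3.04736e-05
  P(Z=III)·f_III = 0.31 × 0.0354071 = 0.0109762
  P(Z=IV)·f_IV = 0.35 × 0.101358 = 0.0354753
Normaliser: 1.41787e-11 + 3.04736e-05 + 0.0109762 + 0.0354753 = 0.0464819
So the posterior for Population III is 0.0109762 / 0.0464819 ≈ 0.236.

0.236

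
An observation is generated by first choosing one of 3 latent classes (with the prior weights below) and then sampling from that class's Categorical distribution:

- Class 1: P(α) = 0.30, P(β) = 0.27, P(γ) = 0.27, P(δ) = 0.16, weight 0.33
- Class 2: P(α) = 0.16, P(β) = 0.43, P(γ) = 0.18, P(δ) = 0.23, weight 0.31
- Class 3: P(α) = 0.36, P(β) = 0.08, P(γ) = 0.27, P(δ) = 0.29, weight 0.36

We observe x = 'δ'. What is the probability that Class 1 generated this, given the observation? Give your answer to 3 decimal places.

By Bayes' theorem, P(k | x) = π_k f_k(x) / Σ_j π_j f_j(x).
Evaluate each component's likelihood at the observed value:
  L_1 = P(δ | comp) = 0.16
  L_2 = P(δ | comp) = 0.23
  L_3 = P(δ | comp) = 0.29
Prior × likelihood for each component:
  π_1·L_1 = 0.33 × 0.16 = 0.0528
  π_2·L_2 = 0.31 × 0.23 = 0.0713
  π_3·L_3 = 0.36 × 0.29 = 0.1044
Sum: 0.0528 + 0.0713 + 0.1044 = 0.2285
P(Class 1 | data) ≈ 0.231

0.231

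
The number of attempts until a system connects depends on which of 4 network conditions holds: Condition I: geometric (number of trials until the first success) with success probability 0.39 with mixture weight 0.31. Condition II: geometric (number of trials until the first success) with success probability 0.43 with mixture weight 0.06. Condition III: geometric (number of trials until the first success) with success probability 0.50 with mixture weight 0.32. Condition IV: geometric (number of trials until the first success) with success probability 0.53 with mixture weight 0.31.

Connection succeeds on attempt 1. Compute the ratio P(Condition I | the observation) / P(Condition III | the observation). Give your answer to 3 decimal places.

Only the two components matter; the odds are (π_i f_i(x)) / (π_j f_j(x)).
Geometric probabilities:
  L_I = 0.39·(1−0.39)^0 = 0.39·1 = 0.39
  L_II = 0.43·(1−0.43)^0 = 0.43·1 = 0.43
  L_III = 0.50·(1−0.50)^0 = 0.50·1 = 0.5
  L_IV = 0.53·(1−0.53)^0 = 0.53·1 = 0.53
Odds = (0.31/0.32) × (0.39/0.5) = 0.96875 × 0.78 ≈ 0.756

0.756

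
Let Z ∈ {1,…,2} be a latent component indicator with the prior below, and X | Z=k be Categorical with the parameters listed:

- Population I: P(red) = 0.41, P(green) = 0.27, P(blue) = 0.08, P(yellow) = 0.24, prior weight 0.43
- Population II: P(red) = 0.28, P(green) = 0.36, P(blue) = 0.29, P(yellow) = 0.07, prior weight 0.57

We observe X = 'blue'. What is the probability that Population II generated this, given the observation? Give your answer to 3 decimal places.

0.828

Apply Bayes' rule: the posterior for each component is proportional to its prior times its likelihood at x.
Component likelihoods at x = 'blue':
  f_I = P(blue | comp) = 0.08
  f_II = P(blue | comp) = 0.29
Unnormalised posteriors:
  P(Z=I)·f_I = 0.43 × 0.08 = 0.0344
  P(Z=II)·f_II = 0.57 × 0.29 = 0.1653
Marginal: 0.0344 + 0.1653 = 0.1997
So the posterior for Population II is 0.1653 / 0.1997 ≈ 0.828.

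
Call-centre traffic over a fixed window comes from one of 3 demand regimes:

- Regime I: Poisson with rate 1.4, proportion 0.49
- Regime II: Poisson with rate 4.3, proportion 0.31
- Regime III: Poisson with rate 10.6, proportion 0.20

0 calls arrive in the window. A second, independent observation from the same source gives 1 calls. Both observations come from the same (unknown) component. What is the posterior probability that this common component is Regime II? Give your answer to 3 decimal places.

Apply Bayes' rule: the posterior for each component is proportional to its prior times its likelihood at x.
Since both observations come from the same component, the likelihood for component k is f_k(x₁)·f_k(x₂).
  L_I = [e^(−1.4)·1.4^0/0! = 0.246597] × [0.345236] = 0.0851341
  L_II = [e^(−4.3)·4.3^0/0! = 0.0135686] × [0.0583448] = 0.000791655
  L_III = [e^(−10.6)·10.6^0/0! = 2.4916e-05] × [0.00026411] = 6.58056e-09
Prior × likelihood for each component:
  π_I·L_I = 0.49 × 0.0851341 = 0.0417157
  π_II·L_II = 0.31 × 0.000791655 = 0.000245413
  π_III·L_III = 0.20 × 6.58056e-09 = 1.31611e-09
Normaliser: 0.0417157 + 0.000245413 + 1.31611e-09 = 0.0419611
P(Regime II | x₁,x₂) ≈ 0.006

0.006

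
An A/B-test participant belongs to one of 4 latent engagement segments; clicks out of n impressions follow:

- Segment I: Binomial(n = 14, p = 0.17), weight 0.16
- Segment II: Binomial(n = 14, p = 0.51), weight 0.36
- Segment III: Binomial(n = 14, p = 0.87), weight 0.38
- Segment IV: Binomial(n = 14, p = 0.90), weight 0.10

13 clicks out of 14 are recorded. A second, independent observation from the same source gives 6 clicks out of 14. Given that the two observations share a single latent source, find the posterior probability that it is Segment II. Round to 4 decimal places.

Apply Bayes' rule: the posterior for each component is proportional to its prior times its likelihood at x.
Since both observations come from the same component, the likelihood for component k is f_k(x₁)·f_k(x₂).
  L_I = [C(14,13)·0.17^13·0.83^1 = 14·9.90458e-11·0.83 = 1.15091e-09] × [0.0163258] = 1.87895e-11
  L_II = [C(14,13)·0.51^13·0.49^1 = 14·0.000157911·0.49 = 0.00108327] × [0.175608] = 0.000190231
  L_III = [C(14,13)·0.87^13·0.13^1 = 14·0.163588·0.13 = 0.297729] × [0.000106223] = 3.16256e-05
  L_IV = [C(14,13)·0.90^13·0.10^1 = 14·0.254187·0.1 = 0.355861] × [1.59592e-05] = 5.67925e-06
Multiply by the mixture weights:
  π_I·L_I = 0.16 × 1.87895e-11 = 3.00632e-12
  π_II·L_II = 0.36 × 0.000190231 = 6.84832e-05
  π_III·L_III = 0.38 × 3.16256e-05 = 1.20177e-05
  π_IV·L_IV = 0.10 × 5.67925e-06 = 5.67925e-07
Sum: 3.00632e-12 + 6.84832e-05 + 1.20177e-05 + 5.67925e-07 = 8.10689e-05
So the posterior for Segment II is 6.84832e-05 / 8.10689e-05 ≈ 0.8448.

0.8448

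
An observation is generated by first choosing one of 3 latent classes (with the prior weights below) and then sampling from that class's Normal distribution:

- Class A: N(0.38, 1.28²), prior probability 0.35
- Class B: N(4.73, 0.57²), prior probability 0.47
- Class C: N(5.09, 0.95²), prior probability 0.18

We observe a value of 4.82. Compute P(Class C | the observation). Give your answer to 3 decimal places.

By Bayes' theorem, P(k | x) = P(Z=k) f_k(x) / Σ_j P(Z=j) f_j(x).
Component likelihoods at x = 4.82:
  p_A = (1/(1.28·√(2π)))·exp(−(4.82−0.38)²/(2·1.28²)) = 0.311674·exp(-6.01611) = 0.000760213
  p_B = (1/(0.57·√(2π)))·exp(−(4.82−4.73)²/(2·0.57²)) = 0.699899·exp(-0.01247) = 0.691228
  p_C = (1/(0.95·√(2π)))·exp(−(4.82−5.09)²/(2·0.95²)) = 0.419939·exp(-0.04039) = 0.403317
Prior × likelihood for each component:
  P(Z=A)·p_A = 0.35 × 0.000760213 = 0.000266075
  P(Z=B)·p_B = 0.47 × 0.691228 = 0.324877
  P(Z=C)·p_C = 0.18 × 0.403317 = 0.072597
Evidence: 0.000266075 + 0.324877 + 0.072597 = 0.39774
P(Class C | 4.82) ≈ 0.183

0.183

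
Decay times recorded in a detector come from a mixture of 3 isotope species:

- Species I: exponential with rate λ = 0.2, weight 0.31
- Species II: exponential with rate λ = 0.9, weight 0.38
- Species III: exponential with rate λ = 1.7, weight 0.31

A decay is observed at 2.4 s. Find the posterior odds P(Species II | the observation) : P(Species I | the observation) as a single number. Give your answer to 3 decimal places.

1.028

Since P(k|x) ∝ π_k f_k(x), the posterior odds are π_i f_i(x) / (π_j f_j(x)).
Exponential densities:
  L_I = 0.2·e^(−0.2·2.4) = 0.2·e^(−0.4800) = 0.123757
  L_II = 0.9·e^(−0.9·2.4) = 0.9·e^(−2.1600) = 0.103793
  L_III = 1.7·e^(−1.7·2.4) = 1.7·e^(−4.0800) = 0.0287427
Posterior odds = (π_II·L_II) / (π_I·L_I) = (0.38·0.103793) / (0.31·0.123757) = 0.0394412 / 0.0383646 ≈ 1.028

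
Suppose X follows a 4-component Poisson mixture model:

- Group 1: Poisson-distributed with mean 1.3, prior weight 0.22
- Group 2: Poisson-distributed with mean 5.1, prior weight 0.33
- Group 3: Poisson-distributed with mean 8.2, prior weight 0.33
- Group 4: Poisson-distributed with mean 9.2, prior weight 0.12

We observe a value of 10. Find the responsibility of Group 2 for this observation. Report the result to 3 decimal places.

Apply Bayes' rule: the posterior for each component is proportional to its prior times its likelihood at x.
Poisson probabilities:
  f_1 = 1.03535e-06
  f_2 = 0.0200003
  f_3 = 0.104031
  f_4 = 0.12095
Weight by the priors:
  P(Z=1)·f_1 = 0.22 × 1.03535e-06 = 2.27777e-07
  P(Z=2)·f_2 = 0.33 × 0.0200003 = 0.0066001
  P(Z=3)·f_3 = 0.33 × 0.104031 = 0.0343301
  P(Z=4)·f_4 = 0.12 × 0.12095 = 0.014514
Marginal: 2.27777e-07 + 0.0066001 + 0.0343301 + 0.014514 = 0.0554444
So the posterior for Group 2 is 0.0066001 / 0.0554444 ≈ 0.119.

0.119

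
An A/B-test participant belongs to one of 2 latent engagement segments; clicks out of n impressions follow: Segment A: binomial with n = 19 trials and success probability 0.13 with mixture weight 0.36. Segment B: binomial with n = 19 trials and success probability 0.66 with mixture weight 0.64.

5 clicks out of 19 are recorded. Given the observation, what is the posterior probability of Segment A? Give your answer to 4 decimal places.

0.9885

Apply Bayes' rule: the posterior for each component is proportional to its prior times its likelihood at x.
Evaluate each component's likelihood at the observed value:
  L_A = 0.0614457
  L_B = 0.000401726
Unnormalised posteriors:
  P(Z=A)·L_A = 0.36 × 0.0614457 = 0.0221204
  P(Z=B)·L_B = 0.64 × 0.000401726 = 0.000257104
Marginal: 0.0221204 + 0.000257104 = 0.0223775
P(Segment A | data) = 0.0221204 / 0.0223775 ≈ 0.9885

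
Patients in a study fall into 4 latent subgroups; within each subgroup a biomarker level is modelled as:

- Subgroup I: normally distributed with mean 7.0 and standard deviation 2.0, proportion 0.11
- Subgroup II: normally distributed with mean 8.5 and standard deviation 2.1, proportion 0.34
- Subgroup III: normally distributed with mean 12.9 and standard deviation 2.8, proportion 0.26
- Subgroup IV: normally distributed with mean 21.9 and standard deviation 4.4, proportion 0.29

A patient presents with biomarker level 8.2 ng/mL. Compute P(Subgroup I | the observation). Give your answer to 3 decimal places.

0.200

By Bayes' theorem, P(k | x) = π_k f_k(x) / Σ_j π_j f_j(x).
Evaluate each component's likelihood at the observed value:
  p_I = 0.166612
  p_II = 0.188044
  p_III = 0.0348271
  p_IV = 0.000711661
Weight by the priors:
  π_I·p_I = 0.11 × 0.166612 = 0.0183274
  π_II·p_II = 0.34 × 0.188044 = 0.0639349
  π_III·p_III = 0.26 × 0.0348271 = 0.00905505
  π_IV·p_IV = 0.29 × 0.000711661 = 0.000206382
Marginal: 0.0183274 + 0.0639349 + 0.00905505 + 0.000206382 = 0.0915237
P(Subgroup I | 8.2 ng/mL) = 0.0183274 / 0.0915237 ≈ 0.200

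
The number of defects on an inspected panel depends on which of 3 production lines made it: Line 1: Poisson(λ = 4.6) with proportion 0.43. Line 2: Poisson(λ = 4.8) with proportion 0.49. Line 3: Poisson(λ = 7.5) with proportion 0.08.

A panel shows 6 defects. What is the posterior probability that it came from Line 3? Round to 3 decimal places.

0.080

P(component k | x) = P(Z=k)·f_k(x) / marginal(x), where marginal(x) = Σ_j P(Z=j)·f_j(x).
Component likelihoods at x = 6 defects:
  p_1 = e^(−4.6)·4.6^6/6! = 0.13227
  p_2 = e^(−4.8)·4.8^6/6! = 0.139798
  p_3 = e^(−7.5)·7.5^6/6! = 0.136718
Multiply by the mixture weights:
  P(Z=1)·p_1 = 0.43 × 0.13227 = 0.0568759
  P(Z=2)·p_2 = 0.49 × 0.139798 = 0.0685011
  P(Z=3)·p_3 = 0.08 × 0.136718 = 0.0109375
Normaliser: 0.0568759 + 0.0685011 + 0.0109375 = 0.136314
So the posterior for Line 3 is 0.0109375 / 0.136314 ≈ 0.080.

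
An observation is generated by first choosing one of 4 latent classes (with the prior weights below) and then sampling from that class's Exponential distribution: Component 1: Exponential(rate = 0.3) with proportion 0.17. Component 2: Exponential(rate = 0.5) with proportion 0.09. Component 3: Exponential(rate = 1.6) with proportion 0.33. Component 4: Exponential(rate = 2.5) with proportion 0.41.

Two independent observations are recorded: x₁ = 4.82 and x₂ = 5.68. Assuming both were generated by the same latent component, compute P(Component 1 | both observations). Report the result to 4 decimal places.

The responsibility of component k is w_k f_k(x) divided by Σ_j w_j f_j(x).
Since both observations come from the same component, the likelihood for component k is f_k(x₁)·f_k(x₂).
  L_1 = [0.3·e^(−0.3·4.82) = 0.3·e^(−1.4460) = 0.0706531] × [0.0545863] = 0.00385669
  L_2 = [0.5·e^(−0.5·4.82) = 0.5·e^(−2.4100) = 0.0449076] × [0.0292128] = 0.00131188
  L_3 = [1.6·e^(−1.6·4.82) = 1.6·e^(−7.7120) = 0.000715881] × [0.000180822] = 1.29447e-07
  L_4 = [2.5·e^(−2.5·4.82) = 2.5·e^(−12.0500) = 1.46114e-05] × [1.702e-06] = 2.48685e-11
Prior × likelihood for each component:
  w_1·L_1 = 0.17 × 0.00385669 = 0.000655638
  w_2·L_2 = 0.09 × 0.00131188 = 0.000118069
  w_3·L_3 = 0.33 × 1.29447e-07 = 4.27176e-08
  w_4·L_4 = 0.41 × 2.48685e-11 = 1.01961e-11
Evidence: 0.000655638 + 0.000118069 + 4.27176e-08 + 1.01961e-11 = 0.000773749
Responsibility of Component 1: 0.000655638 / 0.000773749 ≈ 0.8474

0.8474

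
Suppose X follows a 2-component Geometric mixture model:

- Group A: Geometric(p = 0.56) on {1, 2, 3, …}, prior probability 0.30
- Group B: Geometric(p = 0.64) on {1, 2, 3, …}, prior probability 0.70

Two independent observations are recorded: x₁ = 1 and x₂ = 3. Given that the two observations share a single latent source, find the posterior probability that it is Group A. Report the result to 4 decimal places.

Apply Bayes' rule: the posterior for each component is proportional to its prior times its likelihood at x.
Since both observations come from the same component, the likelihood for component k is f_k(x₁)·f_k(x₂).
  L_A = [0.56] × [0.108416] = 0.060713
  L_B = [0.64] × [0.082944] = 0.0530842
Unnormalised posteriors:
  π_A·L_A = 0.30 × 0.060713 = 0.0182139
  π_B·L_B = 0.70 × 0.0530842 = 0.0371589
Sum: 0.0182139 + 0.0371589 = 0.0553728
P(Group A | x₁, x₂) = 0.0182139 / 0.0553728 ≈ 0.3289

0.3289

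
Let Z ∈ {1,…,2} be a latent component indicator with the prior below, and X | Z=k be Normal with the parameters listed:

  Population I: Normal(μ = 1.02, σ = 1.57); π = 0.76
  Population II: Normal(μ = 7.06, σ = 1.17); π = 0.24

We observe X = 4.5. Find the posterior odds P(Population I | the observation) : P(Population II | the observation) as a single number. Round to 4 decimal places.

The posterior odds equal the prior odds times the likelihood ratio: (π_i/π_j)·(f_i(x)/f_j(x)).
Normal densities:
  f_I = (1/(1.57·√(2π)))·exp(−(4.5−1.02)²/(2·1.57²)) = 0.254103·exp(-2.45657) = 0.0217839
  f_II = (1/(1.17·√(2π)))·exp(−(4.5−7.06)²/(2·1.17²)) = 0.340976·exp(-2.39375) = 0.0311267
0.0165558 / 0.00747041 ≈ 2.2162

2.2162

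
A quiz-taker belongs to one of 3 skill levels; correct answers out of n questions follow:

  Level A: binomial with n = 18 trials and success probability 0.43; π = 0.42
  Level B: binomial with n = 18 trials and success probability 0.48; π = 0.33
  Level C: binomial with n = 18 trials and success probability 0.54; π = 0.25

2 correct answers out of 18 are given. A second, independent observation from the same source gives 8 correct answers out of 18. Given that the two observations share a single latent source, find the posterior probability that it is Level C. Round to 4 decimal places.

0.0178

The responsibility of component k is π_k f_k(x) divided by Σ_j π_j f_j(x).
Since both observations come from the same component, the likelihood for component k is f_k(x₁)·f_k(x₂).
  p_A = [0.00351258] × [0.185163] = 0.000650399
  p_B = [0.00100746] × [0.178246] = 0.000179576
  p_C = [0.00017931] × [0.13421] = 2.40652e-05
Multiply by the mixture weights:
  π_A·p_A = 0.42 × 0.000650399 = 0.000273167
  π_B·p_B = 0.33 × 0.000179576 = 5.92601e-05
  π_C·p_C = 0.25 × 2.40652e-05 = 6.01631e-06
Evidence: 0.000273167 + 5.92601e-05 + 6.01631e-06 = 0.000338444
Responsibility of Level C: 6.01631e-06 / 0.000338444 ≈ 0.0178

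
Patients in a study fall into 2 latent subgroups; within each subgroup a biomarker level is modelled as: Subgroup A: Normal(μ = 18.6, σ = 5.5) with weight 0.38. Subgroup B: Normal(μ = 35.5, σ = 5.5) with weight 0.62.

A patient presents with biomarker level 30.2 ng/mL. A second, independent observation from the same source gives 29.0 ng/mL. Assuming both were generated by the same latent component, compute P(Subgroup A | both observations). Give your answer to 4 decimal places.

0.0343

P(component k | x) = π_k·f_k(x) / marginal(x), where marginal(x) = Σ_j π_j·f_j(x).
Since both observations come from the same component, the likelihood for component k is f_k(x₁)·f_k(x₂).
  L_A = [0.00784547] × [0.0121375] = 9.52244e-05
  L_B = [0.0455938] × [0.0360794] = 0.001645
Multiply by the mixture weights:
  π_A·L_A = 0.38 × 9.52244e-05 = 3.61853e-05
  π_B·L_B = 0.62 × 0.001645 = 0.0010199
Normaliser: 3.61853e-05 + 0.0010199 = 0.00105608
So the posterior for Subgroup A is 3.61853e-05 / 0.00105608 ≈ 0.0343.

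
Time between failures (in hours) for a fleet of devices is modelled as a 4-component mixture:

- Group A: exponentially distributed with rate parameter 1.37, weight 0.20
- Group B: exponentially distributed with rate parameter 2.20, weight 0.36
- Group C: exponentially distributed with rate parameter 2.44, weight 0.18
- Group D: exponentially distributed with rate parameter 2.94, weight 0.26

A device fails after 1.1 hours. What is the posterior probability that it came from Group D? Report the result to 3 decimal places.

P(component k | x) = π_k·f_k(x) / marginal(x), where marginal(x) = Σ_j π_j·f_j(x).
Evaluate each component's likelihood at the observed value:
  f_A = 0.303556
  f_B = 0.195628
  f_C = 0.166626
  f_D = 0.115835
Multiply by the mixture weights:
  π_A·f_A = 0.20 × 0.303556 = 0.0607112
  π_B·f_B = 0.36 × 0.195628 = 0.0704259
  π_C·f_C = 0.18 × 0.166626 = 0.0299927
  π_D·f_D = 0.26 × 0.115835 = 0.030117
Normaliser: 0.0607112 + 0.0704259 + 0.0299927 + 0.030117 = 0.191247
P(Group D | 1.1 hours) = 0.030117 / 0.191247 ≈ 0.157

0.157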